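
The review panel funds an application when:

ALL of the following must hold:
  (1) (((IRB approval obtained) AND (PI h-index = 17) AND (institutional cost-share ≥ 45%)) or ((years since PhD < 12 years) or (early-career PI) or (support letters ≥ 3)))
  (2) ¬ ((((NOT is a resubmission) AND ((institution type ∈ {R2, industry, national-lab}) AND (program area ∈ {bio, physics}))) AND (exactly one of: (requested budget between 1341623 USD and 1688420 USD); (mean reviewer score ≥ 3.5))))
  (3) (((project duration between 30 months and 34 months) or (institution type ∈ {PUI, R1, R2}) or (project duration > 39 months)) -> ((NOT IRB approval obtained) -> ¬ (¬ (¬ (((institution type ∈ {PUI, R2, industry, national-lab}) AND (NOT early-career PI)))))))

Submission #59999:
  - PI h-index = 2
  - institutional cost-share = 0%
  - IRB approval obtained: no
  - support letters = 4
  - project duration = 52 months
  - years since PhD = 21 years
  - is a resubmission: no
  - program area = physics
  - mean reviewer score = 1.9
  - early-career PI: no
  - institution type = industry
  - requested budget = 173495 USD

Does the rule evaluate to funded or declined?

Atomic conditions:
  IRB approval obtained: no → false
  PI h-index = 17: 2 == 17 is false
  institutional cost-share ≥ 45%: 0 ≥ 45 is false
  years since PhD < 12 years: 21 < 12 is false
  early-career PI: no → false
  support letters ≥ 3: 4 ≥ 3 is true
  NOT is a resubmission: no → true
  institution type ∈ {R2, industry, national-lab}: industry is in the set → true
  program area ∈ {bio, physics}: physics is in the set → true
  requested budget between 1341623 USD and 1688420 USD: 173495 in [1341623, 1688420] is false
  mean reviewer score ≥ 3.5: 1.9 ≥ 3.5 is false
  project duration between 30 months and 34 months: 52 in [30, 34] is false
  institution type ∈ {PUI, R1, R2}: industry is not in the set → false
  project duration > 39 months: 52 > 39 is true
  NOT IRB approval obtained: no → true
  institution type ∈ {PUI, R2, industry, national-lab}: industry is in the set → true
  NOT early-career PI: no → true
Combine:
[1.1] false AND false AND false = false
[1.2] false OR false OR true = true
[1] false OR true = true
[2.1.1.2] true AND true = true
[2.1.1] true AND true = true
[2.1.2] exactly-one(false, false) = false
[2.1] true AND false = false
[2] NOT false = true
[3.1] false OR false OR true = true
[3.2.2.1.1.1] true AND true = true
[3.2.2.1.1] NOT true = false
[3.2.2.1] NOT false = true
[3.2.2] NOT true = false
[3.2] true → false = false
[3] true → false = false
[root] true AND true AND false = false
Overall: false → declined

Declined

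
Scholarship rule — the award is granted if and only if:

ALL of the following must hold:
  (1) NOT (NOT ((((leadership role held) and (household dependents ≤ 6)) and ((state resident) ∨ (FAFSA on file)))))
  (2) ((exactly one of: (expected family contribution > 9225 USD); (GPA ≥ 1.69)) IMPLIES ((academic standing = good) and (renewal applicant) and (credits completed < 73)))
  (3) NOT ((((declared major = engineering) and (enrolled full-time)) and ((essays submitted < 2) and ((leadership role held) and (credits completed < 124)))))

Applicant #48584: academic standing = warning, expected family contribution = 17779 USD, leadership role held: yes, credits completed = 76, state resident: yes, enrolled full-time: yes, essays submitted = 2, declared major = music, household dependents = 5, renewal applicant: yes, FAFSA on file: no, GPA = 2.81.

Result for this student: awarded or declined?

Awarded

Atomic conditions:
  leadership role held: yes → true
  household dependents ≤ 6: 5 ≤ 6 is true
  state resident: yes → true
  FAFSA on file: no → false
  expected family contribution > 9225 USD: 17779 > 9225 is true
  GPA ≥ 1.69: 2.81 ≥ 1.69 is true
  academic standing = good: warning == good is false
  renewal applicant: yes → true
  credits completed < 73: 76 < 73 is false
  declared major = engineering: music == engineering is false
  enrolled full-time: yes → true
  essays submitted < 2: 2 < 2 is false
  credits completed < 124: 76 < 124 is true
Combine:
[1.1.1.1] true AND true = true
[1.1.1.2] true OR false = true
[1.1.1] true AND true = true
[1.1] NOT true = false
[1] NOT false = true
[2.1] exactly-one(true, true) = false
[2.2] false AND true AND false = false
[2] false → false (antecedent false ⇒ implication holds) = true
[3.1.1] false AND true = false
[3.1.2.2] true AND true = true
[3.1.2] false AND true = false
[3.1] false AND false = false
[3] NOT false = true
[root] true AND true AND true = true
Overall: true → awarded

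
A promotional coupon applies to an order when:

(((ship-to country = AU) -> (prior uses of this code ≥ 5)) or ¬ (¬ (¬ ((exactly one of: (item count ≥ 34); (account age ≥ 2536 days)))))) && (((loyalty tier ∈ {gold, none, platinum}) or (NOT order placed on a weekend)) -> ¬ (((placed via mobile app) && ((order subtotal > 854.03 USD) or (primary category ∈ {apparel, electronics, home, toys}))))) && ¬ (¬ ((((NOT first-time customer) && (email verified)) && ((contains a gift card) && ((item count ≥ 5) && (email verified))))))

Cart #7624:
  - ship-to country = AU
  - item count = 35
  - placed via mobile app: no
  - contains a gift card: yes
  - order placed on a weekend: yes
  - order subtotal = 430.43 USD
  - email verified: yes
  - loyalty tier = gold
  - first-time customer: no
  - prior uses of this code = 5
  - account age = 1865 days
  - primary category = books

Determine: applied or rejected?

Applied

Atomic conditions:
  ship-to country = AU: AU == AU is true
  prior uses of this code ≥ 5: 5 ≥ 5 is true
  item count ≥ 34: 35 ≥ 34 is true
  account age ≥ 2536 days: 1865 ≥ 2536 is false
  loyalty tier ∈ {gold, none, platinum}: gold is in the set → true
  NOT order placed on a weekend: yes → false
  placed via mobile app: no → false
  order subtotal > 854.03 USD: 430.43 > 854.03 is false
  primary category ∈ {apparel, electronics, home, toys}: books is not in the set → false
  NOT first-time customer: no → true
  email verified: yes → true
  contains a gift card: yes → true
  item count ≥ 5: 35 ≥ 5 is true
Combine:
[1.1] true → true = true
[1.2.1.1.1] exactly-one(true, false) = true
[1.2.1.1] NOT true = false
[1.2.1] NOT false = true
[1.2] NOT true = false
[1] true OR false = true
[2.1] true OR false = true
[2.2.1.2] false OR false = false
[2.2.1] false AND false = false
[2.2] NOT false = true
[2] true → true = true
[3.1.1.1] true AND true = true
[3.1.1.2.2] true AND true = true
[3.1.1.2] true AND true = true
[3.1.1] true AND true = true
[3.1] NOT true = false
[3] NOT false = true
[root] true AND true AND true = true
Overall: true → applied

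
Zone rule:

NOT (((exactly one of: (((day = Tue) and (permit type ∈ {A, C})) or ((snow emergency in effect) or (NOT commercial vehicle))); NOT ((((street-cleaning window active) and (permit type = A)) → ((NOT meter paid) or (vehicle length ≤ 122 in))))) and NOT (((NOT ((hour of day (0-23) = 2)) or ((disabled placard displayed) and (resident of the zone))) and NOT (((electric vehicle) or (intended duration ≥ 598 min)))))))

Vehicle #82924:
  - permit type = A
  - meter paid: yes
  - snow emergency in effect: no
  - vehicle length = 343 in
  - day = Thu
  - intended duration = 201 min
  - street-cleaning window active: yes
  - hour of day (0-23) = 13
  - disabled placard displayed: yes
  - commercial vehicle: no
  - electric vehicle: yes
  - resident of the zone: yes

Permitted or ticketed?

Atomic conditions:
  day = Tue: Thu == Tue is false
  permit type ∈ {A, C}: A is in the set → true
  snow emergency in effect: no → false
  NOT commercial vehicle: no → true
  street-cleaning window active: yes → true
  permit type = A: A == A is true
  NOT meter paid: yes → false
  vehicle length ≤ 122 in: 343 ≤ 122 is false
  hour of day (0-23) = 2: 13 == 2 is false
  disabled placard displayed: yes → true
  resident of the zone: yes → true
  electric vehicle: yes → true
  intended duration ≥ 598 min: 201 ≥ 598 is false
Combine:
[1.1.1.1] false AND true = false
[1.1.1.2] false OR true = true
[1.1.1] false OR true = true
[1.1.2.1.1] true AND true = true
[1.1.2.1.2] false OR false = false
[1.1.2.1] true → false = false
[1.1.2] NOT false = true
[1.1] exactly-one(true, true) = false
[1.2.1.1.1] NOT false = true
[1.2.1.1.2] true AND true = true
[1.2.1.1] true OR true = true
[1.2.1.2.1] true OR false = true
[1.2.1.2] NOT true = false
[1.2.1] true AND false = false
[1.2] NOT false = true
[1] false AND true = false
[root] NOT false = true
Overall: true → permitted

Permitted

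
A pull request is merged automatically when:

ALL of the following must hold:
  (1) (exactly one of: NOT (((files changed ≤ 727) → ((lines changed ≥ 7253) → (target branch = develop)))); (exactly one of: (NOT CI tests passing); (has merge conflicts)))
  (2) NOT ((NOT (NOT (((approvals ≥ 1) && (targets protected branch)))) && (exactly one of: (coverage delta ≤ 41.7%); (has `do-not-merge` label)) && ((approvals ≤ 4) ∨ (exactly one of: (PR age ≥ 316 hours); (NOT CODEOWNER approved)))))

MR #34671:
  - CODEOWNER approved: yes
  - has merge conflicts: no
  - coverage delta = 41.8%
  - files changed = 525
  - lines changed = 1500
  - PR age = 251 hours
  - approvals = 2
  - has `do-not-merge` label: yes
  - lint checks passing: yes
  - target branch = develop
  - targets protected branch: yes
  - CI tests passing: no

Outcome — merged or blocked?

Blocked

Atomic conditions:
  files changed ≤ 727: 525 ≤ 727 is true
  lines changed ≥ 7253: 1500 ≥ 7253 is false
  target branch = develop: develop == develop is true
  NOT CI tests passing: no → true
  has merge conflicts: no → false
  approvals ≥ 1: 2 ≥ 1 is true
  targets protected branch: yes → true
  coverage delta ≤ 41.7%: 41.8 ≤ 41.7 is false
  has `do-not-merge` label: yes → true
  approvals ≤ 4: 2 ≤ 4 is true
  PR age ≥ 316 hours: 251 ≥ 316 is false
  NOT CODEOWNER approved: yes → false
Combine:
[1.1.1.2] false → true (antecedent false ⇒ implication holds) = true
[1.1.1] true → true = true
[1.1] NOT true = false
[1.2] exactly-one(true, false) = true
[1] exactly-one(false, true) = true
[2.1.1.1.1] true AND true = true
[2.1.1.1] NOT true = false
[2.1.1] NOT false = true
[2.1.2] exactly-one(false, true) = true
[2.1.3.2] exactly-one(false, false) = false
[2.1.3] true OR false = true
[2.1] true AND true AND true = true
[2] NOT true = false
[root] true AND false = false
Overall: false → blocked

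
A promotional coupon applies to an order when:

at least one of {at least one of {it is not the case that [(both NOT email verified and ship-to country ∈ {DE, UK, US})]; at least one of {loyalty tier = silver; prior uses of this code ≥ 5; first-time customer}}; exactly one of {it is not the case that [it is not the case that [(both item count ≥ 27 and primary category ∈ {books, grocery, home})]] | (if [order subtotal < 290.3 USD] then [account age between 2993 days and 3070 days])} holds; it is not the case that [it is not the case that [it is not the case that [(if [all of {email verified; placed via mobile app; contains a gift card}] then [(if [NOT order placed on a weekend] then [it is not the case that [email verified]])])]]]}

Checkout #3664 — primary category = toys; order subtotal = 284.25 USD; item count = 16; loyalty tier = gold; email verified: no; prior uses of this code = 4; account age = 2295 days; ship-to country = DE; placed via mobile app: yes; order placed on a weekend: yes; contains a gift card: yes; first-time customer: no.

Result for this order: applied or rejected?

Atomic conditions:
  NOT email verified: no → true
  ship-to country ∈ {DE, UK, US}: DE is in the set → true
  loyalty tier = silver: gold == silver is false
  prior uses of this code ≥ 5: 4 ≥ 5 is false
  first-time customer: no → false
  item count ≥ 27: 16 ≥ 27 is false
  primary category ∈ {books, grocery, home}: toys is not in the set → false
  order subtotal < 290.3 USD: 284.25 < 290.3 is true
  account age between 2993 days and 3070 days: 2295 in [2993, 3070] is false
  email verified: no → false
  placed via mobile app: yes → true
  contains a gift card: yes → true
  NOT order placed on a weekend: yes → false
Combine:
[1.1.1] true AND true = true
[1.1] NOT true = false
[1.2] false OR false OR false = false
[1] false OR false = false
[2.1.1.1] false AND false = false
[2.1.1] NOT false = true
[2.1] NOT true = false
[2.2] true → false = false
[2] exactly-one(false, false) = false
[3.1.1.1.1] false AND true AND true = false
[3.1.1.1.2.2] NOT false = true
[3.1.1.1.2] false → true (antecedent false ⇒ implication holds) = true
[3.1.1.1] false → true (antecedent false ⇒ implication holds) = true
[3.1.1] NOT true = false
[3.1] NOT false = true
[3] NOT true = false
[root] false OR false OR false = false
Overall: false → rejected

Rejected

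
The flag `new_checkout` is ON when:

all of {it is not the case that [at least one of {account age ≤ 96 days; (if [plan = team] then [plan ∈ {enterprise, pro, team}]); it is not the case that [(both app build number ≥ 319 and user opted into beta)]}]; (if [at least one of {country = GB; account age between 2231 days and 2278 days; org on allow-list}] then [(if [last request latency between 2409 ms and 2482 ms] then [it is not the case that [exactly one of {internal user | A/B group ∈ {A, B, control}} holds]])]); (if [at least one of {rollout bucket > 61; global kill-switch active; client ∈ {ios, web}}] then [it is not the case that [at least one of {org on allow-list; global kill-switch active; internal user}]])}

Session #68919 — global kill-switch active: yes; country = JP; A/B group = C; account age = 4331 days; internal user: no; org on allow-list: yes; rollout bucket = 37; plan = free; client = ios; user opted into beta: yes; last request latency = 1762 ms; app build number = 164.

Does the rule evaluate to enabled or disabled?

Atomic conditions:
  account age ≤ 96 days: 4331 ≤ 96 is false
  plan = team: free == team is false
  plan ∈ {enterprise, pro, team}: free is not in the set → false
  app build number ≥ 319: 164 ≥ 319 is false
  user opted into beta: yes → true
  country = GB: JP == GB is false
  account age between 2231 days and 2278 days: 4331 in [2231, 2278] is false
  org on allow-list: yes → true
  last request latency between 2409 ms and 2482 ms: 1762 in [2409, 2482] is false
  internal user: no → false
  A/B group ∈ {A, B, control}: C is not in the set → false
  rollout bucket > 61: 37 > 61 is false
  global kill-switch active: yes → true
  client ∈ {ios, web}: ios is in the set → true
Combine:
[1.1.2] false → false (antecedent false ⇒ implication holds) = true
[1.1.3.1] false AND true = false
[1.1.3] NOT false = true
[1.1] false OR true OR true = true
[1] NOT true = false
[2.1] false OR false OR true = true
[2.2.2.1] exactly-one(false, false) = false
[2.2.2] NOT false = true
[2.2] false → true (antecedent false ⇒ implication holds) = true
[2] true → true = true
[3.1] false OR true OR true = true
[3.2.1] true OR true OR false = true
[3.2] NOT true = false
[3] true → false = false
[root] false AND true AND false = false
Overall: false → disabled

Disabled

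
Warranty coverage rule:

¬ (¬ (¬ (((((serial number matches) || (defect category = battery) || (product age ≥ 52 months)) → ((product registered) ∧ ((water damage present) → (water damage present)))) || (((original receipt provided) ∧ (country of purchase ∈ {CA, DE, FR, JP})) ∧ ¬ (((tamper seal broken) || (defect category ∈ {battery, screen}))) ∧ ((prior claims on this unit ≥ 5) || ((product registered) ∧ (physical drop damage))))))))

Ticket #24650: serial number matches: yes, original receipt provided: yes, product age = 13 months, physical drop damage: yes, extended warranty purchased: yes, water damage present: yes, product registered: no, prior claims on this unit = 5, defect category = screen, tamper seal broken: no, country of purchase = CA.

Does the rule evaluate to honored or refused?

Atomic conditions:
  serial number matches: yes → true
  defect category = battery: screen == battery is false
  product age ≥ 52 months: 13 ≥ 52 is false
  product registered: no → false
  water damage present: yes → true
  original receipt provided: yes → true
  country of purchase ∈ {CA, DE, FR, JP}: CA is in the set → true
  tamper seal broken: no → false
  defect category ∈ {battery, screen}: screen is in the set → true
  prior claims on this unit ≥ 5: 5 ≥ 5 is true
  physical drop damage: yes → true
Combine:
[1.1.1.1.1] true OR false OR false = true
[1.1.1.1.2.2] true → true = true
[1.1.1.1.2] false AND true = false
[1.1.1.1] true → false = false
[1.1.1.2.1] true AND true = true
[1.1.1.2.2.1] false OR true = true
[1.1.1.2.2] NOT true = false
[1.1.1.2.3.2] false AND true = false
[1.1.1.2.3] true OR false = true
[1.1.1.2] true AND false AND true = false
[1.1.1] false OR false = false
[1.1] NOT false = true
[1] NOT true = false
[root] NOT false = true
Overall: true → honored

Honored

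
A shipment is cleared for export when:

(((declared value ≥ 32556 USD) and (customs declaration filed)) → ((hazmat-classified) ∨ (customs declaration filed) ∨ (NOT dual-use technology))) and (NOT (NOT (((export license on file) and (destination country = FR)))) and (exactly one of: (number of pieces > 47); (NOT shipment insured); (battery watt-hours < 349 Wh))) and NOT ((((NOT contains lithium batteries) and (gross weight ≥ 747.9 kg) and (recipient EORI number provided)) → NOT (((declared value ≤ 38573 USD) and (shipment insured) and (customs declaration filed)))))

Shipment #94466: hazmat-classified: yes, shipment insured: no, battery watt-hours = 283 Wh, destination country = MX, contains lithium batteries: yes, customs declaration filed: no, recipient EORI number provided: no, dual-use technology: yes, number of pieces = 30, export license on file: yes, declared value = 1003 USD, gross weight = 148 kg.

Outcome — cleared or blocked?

Atomic conditions:
  declared value ≥ 32556 USD: 1003 ≥ 32556 is false
  customs declaration filed: no → false
  hazmat-classified: yes → true
  NOT dual-use technology: yes → false
  export license on file: yes → true
  destination country = FR: MX == FR is false
  number of pieces > 47: 30 > 47 is false
  NOT shipment insured: no → true
  battery watt-hours < 349 Wh: 283 < 349 is true
  NOT contains lithium batteries: yes → false
  gross weight ≥ 747.9 kg: 148 ≥ 747.9 is false
  recipient EORI number provided: no → false
  declared value ≤ 38573 USD: 1003 ≤ 38573 is true
  shipment insured: no → false
Combine:
[1.1] false AND false = false
[1.2] true OR false OR false = true
[1] false → true (antecedent false ⇒ implication holds) = true
[2.1.1.1] true AND false = false
[2.1.1] NOT false = true
[2.1] NOT true = false
[2.2] exactly-one(false, true, true) = false
[2] false AND false = false
[3.1.1] false AND false AND false = false
[3.1.2.1] true AND false AND false = false
[3.1.2] NOT false = true
[3.1] false → true (antecedent false ⇒ implication holds) = true
[3] NOT true = false
[root] true AND false AND false = false
Overall: false → blocked

Blocked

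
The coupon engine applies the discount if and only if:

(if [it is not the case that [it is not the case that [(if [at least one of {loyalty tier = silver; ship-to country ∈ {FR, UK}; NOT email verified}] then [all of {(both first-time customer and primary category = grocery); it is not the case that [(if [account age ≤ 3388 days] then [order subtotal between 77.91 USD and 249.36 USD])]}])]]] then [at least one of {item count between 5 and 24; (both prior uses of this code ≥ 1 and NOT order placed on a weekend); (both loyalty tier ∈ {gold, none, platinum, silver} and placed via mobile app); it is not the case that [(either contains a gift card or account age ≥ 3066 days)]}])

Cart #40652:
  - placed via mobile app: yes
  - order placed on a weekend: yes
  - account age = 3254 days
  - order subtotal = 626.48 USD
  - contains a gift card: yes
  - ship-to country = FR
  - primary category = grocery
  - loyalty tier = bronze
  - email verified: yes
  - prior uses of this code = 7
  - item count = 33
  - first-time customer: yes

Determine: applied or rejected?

Rejected

Atomic conditions:
  loyalty tier = silver: bronze == silver is false
  ship-to country ∈ {FR, UK}: FR is in the set → true
  NOT email verified: yes → false
  first-time customer: yes → true
  primary category = grocery: grocery == grocery is true
  account age ≤ 3388 days: 3254 ≤ 3388 is true
  order subtotal between 77.91 USD and 249.36 USD: 626.48 in [77.91, 249.36] is false
  item count between 5 and 24: 33 in [5, 24] is false
  prior uses of this code ≥ 1: 7 ≥ 1 is true
  NOT order placed on a weekend: yes → false
  loyalty tier ∈ {gold, none, platinum, silver}: bronze is not in the set → false
  placed via mobile app: yes → true
  contains a gift card: yes → true
  account age ≥ 3066 days: 3254 ≥ 3066 is true
Combine:
[1.1.1.1] false OR true OR false = true
[1.1.1.2.1] true AND true = true
[1.1.1.2.2.1] true → false = false
[1.1.1.2.2] NOT false = true
[1.1.1.2] true AND true = true
[1.1.1] true → true = true
[1.1] NOT true = false
[1] NOT false = true
[2.2] true AND false = false
[2.3] false AND true = false
[2.4.1] true OR true = true
[2.4] NOT true = false
[2] false OR false OR false OR false = false
[root] true → false = false
Overall: false → rejected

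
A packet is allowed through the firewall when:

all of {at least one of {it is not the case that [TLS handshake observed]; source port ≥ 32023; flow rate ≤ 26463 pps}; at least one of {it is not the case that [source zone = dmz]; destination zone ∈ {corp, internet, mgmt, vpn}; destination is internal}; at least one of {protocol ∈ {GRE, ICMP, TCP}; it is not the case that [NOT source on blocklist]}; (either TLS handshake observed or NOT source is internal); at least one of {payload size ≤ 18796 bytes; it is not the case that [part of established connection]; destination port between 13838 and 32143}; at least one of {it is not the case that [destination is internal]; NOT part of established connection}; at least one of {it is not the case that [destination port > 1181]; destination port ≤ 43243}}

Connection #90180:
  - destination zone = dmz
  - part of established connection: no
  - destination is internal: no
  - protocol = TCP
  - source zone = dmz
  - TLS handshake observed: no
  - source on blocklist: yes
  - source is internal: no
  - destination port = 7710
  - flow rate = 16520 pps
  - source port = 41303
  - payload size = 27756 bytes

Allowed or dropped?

Atomic conditions:
  TLS handshake observed: no → false
  source port ≥ 32023: 41303 ≥ 32023 is true
  flow rate ≤ 26463 pps: 16520 ≤ 26463 is true
  source zone = dmz: dmz == dmz is true
  destination zone ∈ {corp, internet, mgmt, vpn}: dmz is not in the set → false
  destination is internal: no → false
  protocol ∈ {GRE, ICMP, TCP}: TCP is in the set → true
  NOT source on blocklist: yes → false
  NOT source is internal: no → true
  payload size ≤ 18796 bytes: 27756 ≤ 18796 is false
  part of established connection: no → false
  destination port between 13838 and 32143: 7710 in [13838, 32143] is false
  NOT part of established connection: no → true
  destination port > 1181: 7710 > 1181 is true
  destination port ≤ 43243: 7710 ≤ 43243 is true
Combine:
[1.1] NOT false = true
[1] true OR true OR true = true
[2.1] NOT true = false
[2] false OR false OR false = false
[3.2] NOT false = true
[3] true OR true = true
[4] false OR true = true
[5.2] NOT false = true
[5] false OR true OR false = true
[6.1] NOT false = true
[6] true OR true = true
[7.1] NOT true = false
[7] false OR true = true
[root] true AND false AND true AND true AND true AND true AND true = false
Overall: false → dropped

Dropped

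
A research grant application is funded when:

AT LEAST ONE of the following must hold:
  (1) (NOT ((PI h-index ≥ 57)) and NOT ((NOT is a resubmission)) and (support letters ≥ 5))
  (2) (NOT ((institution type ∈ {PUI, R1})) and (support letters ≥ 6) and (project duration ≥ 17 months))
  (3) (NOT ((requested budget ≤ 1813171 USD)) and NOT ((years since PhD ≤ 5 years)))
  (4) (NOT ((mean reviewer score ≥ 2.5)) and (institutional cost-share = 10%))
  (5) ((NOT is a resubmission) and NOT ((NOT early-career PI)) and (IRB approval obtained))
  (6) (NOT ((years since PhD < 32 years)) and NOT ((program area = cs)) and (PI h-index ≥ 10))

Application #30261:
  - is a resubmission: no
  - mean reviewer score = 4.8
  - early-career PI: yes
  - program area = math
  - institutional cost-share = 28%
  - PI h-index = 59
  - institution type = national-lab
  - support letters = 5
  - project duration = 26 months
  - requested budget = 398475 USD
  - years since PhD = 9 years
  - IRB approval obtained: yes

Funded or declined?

Atomic conditions:
  PI h-index ≥ 57: 59 ≥ 57 is true
  NOT is a resubmission: no → true
  support letters ≥ 5: 5 ≥ 5 is true
  institution type ∈ {PUI, R1}: national-lab is not in the set → false
  support letters ≥ 6: 5 ≥ 6 is false
  project duration ≥ 17 months: 26 ≥ 17 is true
  requested budget ≤ 1813171 USD: 398475 ≤ 1813171 is true
  years since PhD ≤ 5 years: 9 ≤ 5 is false
  mean reviewer score ≥ 2.5: 4.8 ≥ 2.5 is true
  institutional cost-share = 10%: 28 == 10 is false
  NOT early-career PI: yes → false
  IRB approval obtained: yes → true
  years since PhD < 32 years: 9 < 32 is true
  program area = cs: math == cs is false
  PI h-index ≥ 10: 59 ≥ 10 is true
Combine:
[1.1] NOT true = false
[1.2] NOT true = false
[1] false AND false AND true = false
[2.1] NOT false = true
[2] true AND false AND true = false
[3.1] NOT true = false
[3.2] NOT false = true
[3] false AND true = false
[4.1] NOT true = false
[4] false AND false = false
[5.2] NOT false = true
[5] true AND true AND true = true
[6.1] NOT true = false
[6.2] NOT false = true
[6] false AND true AND true = false
[root] false OR false OR false OR false OR true OR false = true
Overall: true → funded

Funded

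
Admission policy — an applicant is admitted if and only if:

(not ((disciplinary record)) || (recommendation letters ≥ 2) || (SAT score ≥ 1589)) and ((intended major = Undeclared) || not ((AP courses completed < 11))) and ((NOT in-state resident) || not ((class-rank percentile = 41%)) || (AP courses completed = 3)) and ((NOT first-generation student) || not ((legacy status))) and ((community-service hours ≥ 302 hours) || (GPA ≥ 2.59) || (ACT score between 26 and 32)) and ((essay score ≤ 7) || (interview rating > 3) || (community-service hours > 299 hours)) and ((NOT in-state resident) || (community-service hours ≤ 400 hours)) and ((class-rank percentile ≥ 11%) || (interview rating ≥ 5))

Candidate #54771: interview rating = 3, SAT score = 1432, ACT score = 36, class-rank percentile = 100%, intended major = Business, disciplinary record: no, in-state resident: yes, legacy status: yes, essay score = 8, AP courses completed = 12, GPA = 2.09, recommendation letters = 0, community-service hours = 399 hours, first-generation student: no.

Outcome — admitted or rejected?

Atomic conditions:
  disciplinary record: no → false
  recommendation letters ≥ 2: 0 ≥ 2 is false
  SAT score ≥ 1589: 1432 ≥ 1589 is false
  intended major = Undeclared: Business == Undeclared is false
  AP courses completed < 11: 12 < 11 is false
  NOT in-state resident: yes → false
  class-rank percentile = 41%: 100 == 41 is false
  AP courses completed = 3: 12 == 3 is false
  NOT first-generation student: no → true
  legacy status: yes → true
  community-service hours ≥ 302 hours: 399 ≥ 302 is true
  GPA ≥ 2.59: 2.09 ≥ 2.59 is false
  ACT score between 26 and 32: 36 in [26, 32] is false
  essay score ≤ 7: 8 ≤ 7 is false
  interview rating > 3: 3 > 3 is false
  community-service hours > 299 hours: 399 > 299 is true
  community-service hours ≤ 400 hours: 399 ≤ 400 is true
  class-rank percentile ≥ 11%: 100 ≥ 11 is true
  interview rating ≥ 5: 3 ≥ 5 is false
Combine:
[1.1] NOT false = true
[1] true OR false OR false = true
[2.2] NOT false = true
[2] false OR true = true
[3.2] NOT false = true
[3] false OR true OR false = true
[4.2] NOT true = false
[4] true OR false = true
[5] true OR false OR false = true
[6] false OR false OR true = true
[7] false OR true = true
[8] true OR false = true
[root] true AND true AND true AND true AND true AND true AND true AND true = true
Overall: true → admitted

Admitted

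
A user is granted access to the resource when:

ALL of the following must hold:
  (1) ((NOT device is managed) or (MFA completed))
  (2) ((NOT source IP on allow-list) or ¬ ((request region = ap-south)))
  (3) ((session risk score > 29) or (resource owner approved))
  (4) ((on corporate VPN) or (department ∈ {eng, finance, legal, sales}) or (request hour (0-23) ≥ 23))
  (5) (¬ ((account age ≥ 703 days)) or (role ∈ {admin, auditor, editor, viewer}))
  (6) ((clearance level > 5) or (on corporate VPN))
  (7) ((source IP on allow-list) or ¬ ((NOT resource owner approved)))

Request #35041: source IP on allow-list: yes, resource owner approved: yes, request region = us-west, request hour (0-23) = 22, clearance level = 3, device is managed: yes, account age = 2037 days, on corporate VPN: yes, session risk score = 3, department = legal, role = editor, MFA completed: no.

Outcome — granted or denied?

Denied

Atomic conditions:
  NOT device is managed: yes → false
  MFA completed: no → false
  NOT source IP on allow-list: yes → false
  request region = ap-south: us-west == ap-south is false
  session risk score > 29: 3 > 29 is false
  resource owner approved: yes → true
  on corporate VPN: yes → true
  department ∈ {eng, finance, legal, sales}: legal is in the set → true
  request hour (0-23) ≥ 23: 22 ≥ 23 is false
  account age ≥ 703 days: 2037 ≥ 703 is true
  role ∈ {admin, auditor, editor, viewer}: editor is in the set → true
  clearance level > 5: 3 > 5 is false
  source IP on allow-list: yes → true
  NOT resource owner approved: yes → false
Combine:
[1] false OR false = false
[2.2] NOT false = true
[2] false OR true = true
[3] false OR true = true
[4] true OR true OR false = true
[5.1] NOT true = false
[5] false OR true = true
[6] false OR true = true
[7.2] NOT false = true
[7] true OR true = true
[root] false AND true AND true AND true AND true AND true AND true = false
Overall: false → denied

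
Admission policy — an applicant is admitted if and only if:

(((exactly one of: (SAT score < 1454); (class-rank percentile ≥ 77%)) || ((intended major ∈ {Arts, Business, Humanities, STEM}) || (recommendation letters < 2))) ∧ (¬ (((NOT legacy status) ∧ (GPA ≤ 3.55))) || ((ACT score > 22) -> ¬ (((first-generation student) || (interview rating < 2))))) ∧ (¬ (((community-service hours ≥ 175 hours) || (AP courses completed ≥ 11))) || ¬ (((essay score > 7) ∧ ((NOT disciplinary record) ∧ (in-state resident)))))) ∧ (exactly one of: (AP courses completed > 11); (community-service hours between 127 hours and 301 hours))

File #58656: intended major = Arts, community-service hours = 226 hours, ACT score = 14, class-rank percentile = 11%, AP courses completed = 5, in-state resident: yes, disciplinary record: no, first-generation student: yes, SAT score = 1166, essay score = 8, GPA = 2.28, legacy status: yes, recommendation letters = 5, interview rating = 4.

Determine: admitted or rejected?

Rejected

Atomic conditions:
  SAT score < 1454: 1166 < 1454 is true
  class-rank percentile ≥ 77%: 11 ≥ 77 is false
  intended major ∈ {Arts, Business, Humanities, STEM}: Arts is in the set → true
  recommendation letters < 2: 5 < 2 is false
  NOT legacy status: yes → false
  GPA ≤ 3.55: 2.28 ≤ 3.55 is true
  ACT score > 22: 14 > 22 is false
  first-generation student: yes → true
  interview rating < 2: 4 < 2 is false
  community-service hours ≥ 175 hours: 226 ≥ 175 is true
  AP courses completed ≥ 11: 5 ≥ 11 is false
  essay score > 7: 8 > 7 is true
  NOT disciplinary record: no → true
  in-state resident: yes → true
  AP courses completed > 11: 5 > 11 is false
  community-service hours between 127 hours and 301 hours: 226 in [127, 301] is true
Combine:
[1.1.1] exactly-one(true, false) = true
[1.1.2] true OR false = true
[1.1] true OR true = true
[1.2.1.1] false AND true = false
[1.2.1] NOT false = true
[1.2.2.2.1] true OR false = true
[1.2.2.2] NOT true = false
[1.2.2] false → false (antecedent false ⇒ implication holds) = true
[1.2] true OR true = true
[1.3.1.1] true OR false = true
[1.3.1] NOT true = false
[1.3.2.1.2] true AND true = true
[1.3.2.1] true AND true = true
[1.3.2] NOT true = false
[1.3] false OR false = false
[1] true AND true AND false = false
[2] exactly-one(false, true) = true
[root] false AND true = false
Overall: false → rejected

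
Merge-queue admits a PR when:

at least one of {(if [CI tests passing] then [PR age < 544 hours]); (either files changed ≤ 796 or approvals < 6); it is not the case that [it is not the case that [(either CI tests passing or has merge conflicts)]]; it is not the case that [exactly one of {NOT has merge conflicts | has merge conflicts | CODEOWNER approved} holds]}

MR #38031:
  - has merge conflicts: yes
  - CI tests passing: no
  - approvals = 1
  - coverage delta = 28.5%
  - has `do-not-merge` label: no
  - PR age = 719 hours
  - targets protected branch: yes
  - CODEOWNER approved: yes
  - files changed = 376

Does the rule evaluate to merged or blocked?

Atomic conditions:
  CI tests passing: no → false
  PR age < 544 hours: 719 < 544 is false
  files changed ≤ 796: 376 ≤ 796 is true
  approvals < 6: 1 < 6 is true
  has merge conflicts: yes → true
  NOT has merge conflicts: yes → false
  CODEOWNER approved: yes → true
Combine:
[1] false → false (antecedent false ⇒ implication holds) = true
[2] true OR true = true
[3.1.1] false OR true = true
[3.1] NOT true = false
[3] NOT false = true
[4.1] exactly-one(false, true, true) = false
[4] NOT false = true
[root] true OR true OR true OR true = true
Overall: true → merged

Merged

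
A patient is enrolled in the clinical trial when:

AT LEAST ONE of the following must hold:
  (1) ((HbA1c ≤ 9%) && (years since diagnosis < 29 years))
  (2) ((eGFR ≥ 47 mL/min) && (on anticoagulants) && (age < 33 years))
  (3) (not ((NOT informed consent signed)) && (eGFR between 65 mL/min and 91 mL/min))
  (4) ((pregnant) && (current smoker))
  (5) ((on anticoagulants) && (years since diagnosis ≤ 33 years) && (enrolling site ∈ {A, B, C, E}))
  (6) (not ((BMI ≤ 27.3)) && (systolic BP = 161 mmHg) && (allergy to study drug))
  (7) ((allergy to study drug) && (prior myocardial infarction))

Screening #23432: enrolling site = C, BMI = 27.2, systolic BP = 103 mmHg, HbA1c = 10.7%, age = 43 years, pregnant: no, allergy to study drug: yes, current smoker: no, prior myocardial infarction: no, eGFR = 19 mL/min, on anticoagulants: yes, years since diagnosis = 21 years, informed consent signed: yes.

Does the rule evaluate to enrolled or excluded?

Atomic conditions:
  HbA1c ≤ 9%: 10.7 ≤ 9 is false
  years since diagnosis < 29 years: 21 < 29 is true
  eGFR ≥ 47 mL/min: 19 ≥ 47 is false
  on anticoagulants: yes → true
  age < 33 years: 43 < 33 is false
  NOT informed consent signed: yes → false
  eGFR between 65 mL/min and 91 mL/min: 19 in [65, 91] is false
  pregnant: no → false
  current smoker: no → false
  years since diagnosis ≤ 33 years: 21 ≤ 33 is true
  enrolling site ∈ {A, B, C, E}: C is in the set → true
  BMI ≤ 27.3: 27.2 ≤ 27.3 is true
  systolic BP = 161 mmHg: 103 == 161 is false
  allergy to study drug: yes → true
  prior myocardial infarction: no → false
Combine:
[1] false AND true = false
[2] false AND true AND false = false
[3.1] NOT false = true
[3] true AND false = false
[4] false AND false = false
[5] true AND true AND true = true
[6.1] NOT true = false
[6] false AND false AND true = false
[7] true AND false = false
[root] false OR false OR false OR false OR true OR false OR false = true
Overall: true → enrolled

Enrolled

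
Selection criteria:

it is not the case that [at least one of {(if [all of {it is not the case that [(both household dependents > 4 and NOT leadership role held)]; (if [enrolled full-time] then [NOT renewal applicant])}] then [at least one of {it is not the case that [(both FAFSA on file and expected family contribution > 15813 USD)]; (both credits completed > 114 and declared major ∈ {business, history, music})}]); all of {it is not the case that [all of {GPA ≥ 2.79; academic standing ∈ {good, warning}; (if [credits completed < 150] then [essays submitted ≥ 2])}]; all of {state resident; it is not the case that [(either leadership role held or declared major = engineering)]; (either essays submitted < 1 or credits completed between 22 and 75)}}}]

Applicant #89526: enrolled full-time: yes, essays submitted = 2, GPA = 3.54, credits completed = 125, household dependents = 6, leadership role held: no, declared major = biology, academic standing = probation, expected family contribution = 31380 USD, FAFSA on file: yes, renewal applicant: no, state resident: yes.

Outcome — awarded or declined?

Declined

Atomic conditions:
  household dependents > 4: 6 > 4 is true
  NOT leadership role held: no → true
  enrolled full-time: yes → true
  NOT renewal applicant: no → true
  FAFSA on file: yes → true
  expected family contribution > 15813 USD: 31380 > 15813 is true
  credits completed > 114: 125 > 114 is true
  declared major ∈ {business, history, music}: biology is not in the set → false
  GPA ≥ 2.79: 3.54 ≥ 2.79 is true
  academic standing ∈ {good, warning}: probation is not in the set → false
  credits completed < 150: 125 < 150 is true
  essays submitted ≥ 2: 2 ≥ 2 is true
  state resident: yes → true
  leadership role held: no → false
  declared major = engineering: biology == engineering is false
  essays submitted < 1: 2 < 1 is false
  credits completed between 22 and 75: 125 in [22, 75] is false
Combine:
[1.1.1.1.1] true AND true = true
[1.1.1.1] NOT true = false
[1.1.1.2] true → true = true
[1.1.1] false AND true = false
[1.1.2.1.1] true AND true = true
[1.1.2.1] NOT true = false
[1.1.2.2] true AND false = false
[1.1.2] false OR false = false
[1.1] false → false (antecedent false ⇒ implication holds) = true
[1.2.1.1.3] true → true = true
[1.2.1.1] true AND false AND true = false
[1.2.1] NOT false = true
[1.2.2.2.1] false OR false = false
[1.2.2.2] NOT false = true
[1.2.2.3] false OR false = false
[1.2.2] true AND true AND false = false
[1.2] true AND false = false
[1] true OR false = true
[root] NOT true = false
Overall: false → declined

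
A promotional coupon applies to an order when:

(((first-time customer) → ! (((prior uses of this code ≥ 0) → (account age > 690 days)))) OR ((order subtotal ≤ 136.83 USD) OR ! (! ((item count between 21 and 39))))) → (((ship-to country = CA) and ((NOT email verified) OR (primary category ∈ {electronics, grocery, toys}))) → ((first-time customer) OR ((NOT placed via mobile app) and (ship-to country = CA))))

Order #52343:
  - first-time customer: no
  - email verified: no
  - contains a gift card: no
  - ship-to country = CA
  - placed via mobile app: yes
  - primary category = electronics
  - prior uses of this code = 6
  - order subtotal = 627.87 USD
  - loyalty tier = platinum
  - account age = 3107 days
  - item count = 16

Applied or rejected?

Atomic conditions:
  first-time customer: no → false
  prior uses of this code ≥ 0: 6 ≥ 0 is true
  account age > 690 days: 3107 > 690 is true
  order subtotal ≤ 136.83 USD: 627.87 ≤ 136.83 is false
  item count between 21 and 39: 16 in [21, 39] is false
  ship-to country = CA: CA == CA is true
  NOT email verified: no → true
  primary category ∈ {electronics, grocery, toys}: electronics is in the set → true
  NOT placed via mobile app: yes → false
Combine:
[1.1.2.1] true → true = true
[1.1.2] NOT true = false
[1.1] false → false (antecedent false ⇒ implication holds) = true
[1.2.2.1] NOT false = true
[1.2.2] NOT true = false
[1.2] false OR false = false
[1] true OR false = true
[2.1.2] true OR true = true
[2.1] true AND true = true
[2.2.2] false AND true = false
[2.2] false OR false = false
[2] true → false = false
[root] true → false = false
Overall: false → rejected

Rejected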